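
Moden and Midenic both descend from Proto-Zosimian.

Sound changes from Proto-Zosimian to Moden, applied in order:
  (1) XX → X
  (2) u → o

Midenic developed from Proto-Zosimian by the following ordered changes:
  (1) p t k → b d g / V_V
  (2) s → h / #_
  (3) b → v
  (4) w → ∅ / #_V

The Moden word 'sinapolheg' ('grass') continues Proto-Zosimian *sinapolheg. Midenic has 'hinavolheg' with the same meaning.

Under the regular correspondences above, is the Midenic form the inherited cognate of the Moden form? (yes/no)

Derive the expected Midenic reflex of *sinapolheg:
Midenic: *sinapolheg > sinabolheg > hinabolheg > hinavolheg  (by intervocalic voicing, debuccalisation, unconditioned shift)
Midenic 'hinavolheg' matches the regular reflex exactly, so the pair is cognate.

yes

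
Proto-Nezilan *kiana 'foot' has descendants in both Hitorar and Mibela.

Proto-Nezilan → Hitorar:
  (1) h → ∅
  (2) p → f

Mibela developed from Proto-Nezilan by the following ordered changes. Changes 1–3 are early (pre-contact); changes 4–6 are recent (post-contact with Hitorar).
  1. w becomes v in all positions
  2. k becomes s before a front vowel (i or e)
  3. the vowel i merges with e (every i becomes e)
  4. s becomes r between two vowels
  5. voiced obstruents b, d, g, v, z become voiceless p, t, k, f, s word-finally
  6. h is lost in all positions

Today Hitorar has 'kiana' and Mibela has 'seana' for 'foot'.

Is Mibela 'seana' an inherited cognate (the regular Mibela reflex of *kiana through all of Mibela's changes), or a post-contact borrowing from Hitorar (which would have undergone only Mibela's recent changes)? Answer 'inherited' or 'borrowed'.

If inherited, *kiana would pass through all of Mibela's changes:
Mibela: start from *kiana.
  rule 1: no change — kiana
  rule 2 (palatalisation): kiana → siana
  rule 3 (vowel merger): siana → seana
  rule 4: no change — seana
  rule 5: no change — seana
  rule 6: no change — seana
  ⇒ Mibela seana
If borrowed from Hitorar 'kiana' after the early changes, it would undergo only the recent ones:
  rule 4 (rhotacism): no change (kiana)
  rule 5 (final devoicing): no change (kiana)
  rule 6 (h-loss): no change (kiana)
  ⇒ as a loan: kiana
Mibela 'seana' matches the inherited outcome exactly, so it is an inherited cognate, not a loan.

inherited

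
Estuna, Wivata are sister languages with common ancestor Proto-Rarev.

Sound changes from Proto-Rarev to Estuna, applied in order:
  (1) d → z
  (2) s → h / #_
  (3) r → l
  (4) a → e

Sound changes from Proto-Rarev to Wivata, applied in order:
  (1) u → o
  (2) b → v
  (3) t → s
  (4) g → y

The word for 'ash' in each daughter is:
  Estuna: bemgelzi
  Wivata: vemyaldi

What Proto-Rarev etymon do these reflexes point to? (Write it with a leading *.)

Position 1: Estuna has b, Wivata has v. Estuna preserves b here (none of its changes turn any other segment into b), so the proto-segment is *b.
Position 5: Estuna has e, Wivata has a. Wivata preserves a here (none of its changes turn any other segment into a), so the proto-segment is *a.
Verify the candidate proto-form against each daughter:
Estuna: *bemgaldi
  bemgaldi → bemgalzi   [unconditioned shift]
  bemgalzi (rule 2 does not apply)
  bemgalzi (rule 3 does not apply)
  bemgalzi → bemgelzi   [vowel merger]
  giving Estuna bemgelzi.
Wivata: *bemgaldi > vemgaldi > vemyaldi  (by unconditioned shift, unconditioned shift)
Only *bemgaldi yields all of Estuna bemgelzi, Wivata vemyaldi.

*bemgaldi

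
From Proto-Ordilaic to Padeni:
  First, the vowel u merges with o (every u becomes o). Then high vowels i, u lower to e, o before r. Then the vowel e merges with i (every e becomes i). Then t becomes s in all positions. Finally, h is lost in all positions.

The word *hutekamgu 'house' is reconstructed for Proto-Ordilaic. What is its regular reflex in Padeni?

Padeni: start from *hutekamgu.
  rule 1 (vowel merger): hutekamgu → hotekamgo
  rule 2: no change — hotekamgo
  rule 3 (vowel merger): hotekamgo → hotikamgo
  rule 4 (unconditioned shift): hotikamgo → hosikamgo
  rule 5 (h-loss): hosikamgo → osikamgo
  ⇒ Padeni osikamgo

osikamgo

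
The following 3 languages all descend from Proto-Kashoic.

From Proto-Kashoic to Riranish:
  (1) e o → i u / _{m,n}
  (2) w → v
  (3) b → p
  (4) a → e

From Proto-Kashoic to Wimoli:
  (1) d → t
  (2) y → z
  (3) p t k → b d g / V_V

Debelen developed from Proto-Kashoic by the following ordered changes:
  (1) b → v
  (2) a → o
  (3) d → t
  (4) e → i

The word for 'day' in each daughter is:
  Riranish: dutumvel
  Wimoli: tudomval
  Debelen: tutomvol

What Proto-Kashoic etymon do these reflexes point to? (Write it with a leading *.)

*dutomval

Position 7: Riranish has e, Wimoli has a, Debelen has o. Wimoli preserves a here (none of its changes turn any other segment into a), so the proto-segment is *a.
Position 1: Riranish has d, Wimoli has t, Debelen has t. Riranish preserves d here (none of its changes turn any other segment into d), so the proto-segment is *d.
Verify the candidate proto-form against each daughter:
Riranish: *dutomval
  dutomval → dutumval   [pre-nasal raising]
  dutumval (rule 2 does not apply)
  dutumval (rule 3 does not apply)
  dutumval → dutumvel   [vowel merger]
  giving Riranish dutumvel.
Wimoli: *dutomval > tutomval > tudomval  (by unconditioned shift, intervocalic voicing)
Debelen: start from *dutomval.
  rule 1: no change — dutomval
  rule 2 (vowel merger): dutomval → dutomvol
  rule 3 (unconditioned shift): dutomvol → tutomvol
  rule 4: no change — tutomvol
  ⇒ Debelen tutomvol
Only *dutomval yields all of Riranish dutumvel, Wimoli tudomval, Debelen tutomvol.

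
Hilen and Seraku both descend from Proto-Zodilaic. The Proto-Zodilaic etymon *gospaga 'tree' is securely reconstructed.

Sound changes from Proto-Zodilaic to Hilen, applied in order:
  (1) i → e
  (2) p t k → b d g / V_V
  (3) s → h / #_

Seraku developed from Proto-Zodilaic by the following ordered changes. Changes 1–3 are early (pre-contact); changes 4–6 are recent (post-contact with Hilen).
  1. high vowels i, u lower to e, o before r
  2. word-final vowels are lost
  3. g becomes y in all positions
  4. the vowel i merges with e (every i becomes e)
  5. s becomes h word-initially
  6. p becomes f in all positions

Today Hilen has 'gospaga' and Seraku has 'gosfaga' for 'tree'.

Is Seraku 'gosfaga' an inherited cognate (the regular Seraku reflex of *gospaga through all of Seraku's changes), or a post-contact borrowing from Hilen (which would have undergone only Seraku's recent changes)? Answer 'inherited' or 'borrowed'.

borrowed

If inherited, *gospaga would pass through all of Seraku's changes:
Seraku: *gospaga
  gospaga (rule 1 does not apply)
  gospaga → gospag   [apocope]
  gospag → yospay   [unconditioned shift]
  yospay (rule 4 does not apply)
  yospay (rule 5 does not apply)
  yospay → yosfay   [unconditioned shift]
  giving Seraku yosfay.
If borrowed from Hilen 'gospaga' after the early changes, it would undergo only the recent ones:
  rule 4 (vowel merger): no change (gospaga)
  rule 5 (debuccalisation): no change (gospaga)
  rule 6 (unconditioned shift): gospaga → gosfaga
  ⇒ as a loan: gosfaga
Seraku 'gosfaga' matches the loan outcome 'gosfaga', not the inherited 'yosfay' — it skipped the early Seraku changes, so it was borrowed from Hilen.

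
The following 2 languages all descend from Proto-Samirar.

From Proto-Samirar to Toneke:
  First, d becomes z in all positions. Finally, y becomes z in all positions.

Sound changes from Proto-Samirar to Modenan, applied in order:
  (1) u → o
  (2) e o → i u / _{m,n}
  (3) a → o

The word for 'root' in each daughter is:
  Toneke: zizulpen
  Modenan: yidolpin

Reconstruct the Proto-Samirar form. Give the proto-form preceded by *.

Position 4: Toneke has u, Modenan has o. Toneke preserves u here (none of its changes turn any other segment into u), so the proto-segment is *u.
Position 7: Toneke has e, Modenan has i. Toneke preserves e here (none of its changes turn any other segment into e), so the proto-segment is *e.
This points to *yidulpen. Verify forward in each daughter:
Toneke: *yidulpen > yizulpen > zizulpen  (by unconditioned shift, unconditioned shift)
Modenan: *yidulpen > yidolpen > yidolpin  (by vowel merger, pre-nasal raising)
No other proto-form is consistent with every reflex, so the reconstruction is *yidulpen.

*yidulpen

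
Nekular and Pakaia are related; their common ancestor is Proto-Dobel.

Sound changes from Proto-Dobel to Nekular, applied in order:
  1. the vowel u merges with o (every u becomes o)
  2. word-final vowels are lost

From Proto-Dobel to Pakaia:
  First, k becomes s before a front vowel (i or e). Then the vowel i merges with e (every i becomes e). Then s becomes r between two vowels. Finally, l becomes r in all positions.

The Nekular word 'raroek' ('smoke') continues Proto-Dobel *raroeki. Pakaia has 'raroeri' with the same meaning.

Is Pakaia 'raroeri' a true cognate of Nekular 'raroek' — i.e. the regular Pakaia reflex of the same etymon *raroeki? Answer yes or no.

no

Derive the expected Pakaia reflex of *raroeki:
Pakaia: *raroeki > raroesi > raroese > raroere  (by palatalisation, vowel merger, rhotacism)
The regular Pakaia reflex would be 'raroere', but the attested form is 'raroeri'. The correspondence is irregular, so they are not cognates (the Pakaia form has a different source).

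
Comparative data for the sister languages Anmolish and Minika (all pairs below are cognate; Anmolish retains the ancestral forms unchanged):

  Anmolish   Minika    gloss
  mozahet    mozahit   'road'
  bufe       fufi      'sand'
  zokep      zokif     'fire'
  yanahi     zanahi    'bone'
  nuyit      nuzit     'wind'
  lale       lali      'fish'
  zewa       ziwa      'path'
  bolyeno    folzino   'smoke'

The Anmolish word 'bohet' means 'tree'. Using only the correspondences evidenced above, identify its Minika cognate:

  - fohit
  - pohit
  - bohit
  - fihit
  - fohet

fohit

bolyeno ~ folzino — Anmolish b corresponds to Minika f word-initially before a back vowel.
mozahet ~ mozahit, zewa ~ ziwa — Anmolish e corresponds to Minika i after a consonant, before a consonant other than r, m, n, p, b, f, v.
Applying these to Anmolish 'bohet':
  bohet → fohet   (b→f word-initially before a back vowel)
  fohet → fohit   (e→i after a consonant, before a consonant other than r, m, n, p, b, f, v)
So the Minika cognate is 'fohit'.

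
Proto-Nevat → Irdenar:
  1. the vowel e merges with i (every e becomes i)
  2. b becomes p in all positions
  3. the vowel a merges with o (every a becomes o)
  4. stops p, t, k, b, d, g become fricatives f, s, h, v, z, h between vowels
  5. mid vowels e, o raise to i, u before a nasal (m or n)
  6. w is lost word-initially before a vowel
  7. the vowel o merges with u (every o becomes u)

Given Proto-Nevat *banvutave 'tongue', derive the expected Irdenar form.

Irdenar: *banvutave > banvutavi > panvutavi > ponvutovi > ponvusovi > punvusovi > punvusuvi  (by vowel merger, unconditioned shift, vowel merger, intervocalic lenition, pre-nasal raising, vowel merger)

punvusuvi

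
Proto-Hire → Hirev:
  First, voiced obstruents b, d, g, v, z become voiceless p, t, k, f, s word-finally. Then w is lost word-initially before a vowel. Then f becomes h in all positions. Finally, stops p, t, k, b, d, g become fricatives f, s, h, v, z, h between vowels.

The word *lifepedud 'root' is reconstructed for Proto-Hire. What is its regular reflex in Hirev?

lihefezut

Hirev: *lifepedud > lifepedut > lihepedut > lihefezut  (by final devoicing, unconditioned shift, intervocalic lenition)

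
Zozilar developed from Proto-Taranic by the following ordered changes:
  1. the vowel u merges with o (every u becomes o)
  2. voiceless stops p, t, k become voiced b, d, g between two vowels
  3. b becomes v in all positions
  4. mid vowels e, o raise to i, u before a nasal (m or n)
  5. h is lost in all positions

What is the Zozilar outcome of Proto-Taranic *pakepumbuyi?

pagevumvoyi

Zozilar: *pakepumbuyi
  pakepumbuyi → pakepomboyi   [vowel merger]
  pakepomboyi → pagebomboyi   [intervocalic voicing]
  pagebomboyi → pagevomvoyi   [unconditioned shift]
  pagevomvoyi → pagevumvoyi   [pre-nasal raising]
  pagevumvoyi (rule 5 does not apply)
  giving Zozilar pagevumvoyi.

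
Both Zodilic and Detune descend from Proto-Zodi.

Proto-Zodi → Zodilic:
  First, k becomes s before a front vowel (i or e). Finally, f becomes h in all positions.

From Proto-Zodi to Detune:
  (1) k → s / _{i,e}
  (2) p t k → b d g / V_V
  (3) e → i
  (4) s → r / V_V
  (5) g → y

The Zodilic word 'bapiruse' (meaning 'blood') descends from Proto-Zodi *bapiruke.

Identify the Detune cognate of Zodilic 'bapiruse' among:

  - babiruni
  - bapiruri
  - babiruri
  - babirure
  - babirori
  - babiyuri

Detune: *bapiruke > bapiruse > babiruse > babirusi > babiruri  (by palatalisation, intervocalic voicing, vowel merger, rhotacism)

babiruri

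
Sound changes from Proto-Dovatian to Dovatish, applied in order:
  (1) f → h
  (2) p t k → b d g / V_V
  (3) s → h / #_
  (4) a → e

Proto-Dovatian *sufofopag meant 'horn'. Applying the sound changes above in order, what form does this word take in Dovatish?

huhohobeg

Dovatish: start from *sufofopag.
  rule 1 (unconditioned shift): sufofopag → suhohopag
  rule 2 (intervocalic voicing): suhohopag → suhohobag
  rule 3 (debuccalisation): suhohobag → huhohobag
  rule 4 (vowel merger): huhohobag → huhohobeg
  ⇒ Dovatish huhohobeg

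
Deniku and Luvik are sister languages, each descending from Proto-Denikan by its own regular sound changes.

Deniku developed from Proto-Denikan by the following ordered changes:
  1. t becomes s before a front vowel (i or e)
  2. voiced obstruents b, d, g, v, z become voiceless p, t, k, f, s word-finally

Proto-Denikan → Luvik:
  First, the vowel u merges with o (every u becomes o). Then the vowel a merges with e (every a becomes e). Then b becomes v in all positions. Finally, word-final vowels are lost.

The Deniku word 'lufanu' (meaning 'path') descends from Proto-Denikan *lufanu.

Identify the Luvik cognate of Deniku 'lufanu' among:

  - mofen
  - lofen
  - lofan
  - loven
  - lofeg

lofen

Luvik: start from *lufanu.
  rule 1 (vowel merger): lufanu → lofano
  rule 2 (vowel merger): lofano → lofeno
  rule 3: no change — lofeno
  rule 4 (apocope): lofeno → lofen
  ⇒ Luvik lofen
Only 'lofen' matches the regular Luvik development of *lufanu.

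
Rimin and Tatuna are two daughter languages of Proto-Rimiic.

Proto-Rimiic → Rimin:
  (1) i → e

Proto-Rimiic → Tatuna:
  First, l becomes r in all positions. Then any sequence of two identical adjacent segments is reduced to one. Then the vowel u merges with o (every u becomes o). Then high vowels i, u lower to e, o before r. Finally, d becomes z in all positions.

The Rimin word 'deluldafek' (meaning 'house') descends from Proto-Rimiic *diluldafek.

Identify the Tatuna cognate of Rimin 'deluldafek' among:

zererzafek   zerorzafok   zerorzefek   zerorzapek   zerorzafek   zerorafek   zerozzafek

Tatuna: start from *diluldafek.
  rule 1 (unconditioned shift): diluldafek → dirurdafek
  rule 2: no change — dirurdafek
  rule 3 (vowel merger): dirurdafek → dirordafek
  rule 4 (pre-rhotic lowering): dirordafek → derordafek
  rule 5 (unconditioned shift): derordafek → zerorzafek
  ⇒ Tatuna zerorzafek
Among the options, 'zerorzafek' alone shows every Tatuna change applied in order.

zerorzafek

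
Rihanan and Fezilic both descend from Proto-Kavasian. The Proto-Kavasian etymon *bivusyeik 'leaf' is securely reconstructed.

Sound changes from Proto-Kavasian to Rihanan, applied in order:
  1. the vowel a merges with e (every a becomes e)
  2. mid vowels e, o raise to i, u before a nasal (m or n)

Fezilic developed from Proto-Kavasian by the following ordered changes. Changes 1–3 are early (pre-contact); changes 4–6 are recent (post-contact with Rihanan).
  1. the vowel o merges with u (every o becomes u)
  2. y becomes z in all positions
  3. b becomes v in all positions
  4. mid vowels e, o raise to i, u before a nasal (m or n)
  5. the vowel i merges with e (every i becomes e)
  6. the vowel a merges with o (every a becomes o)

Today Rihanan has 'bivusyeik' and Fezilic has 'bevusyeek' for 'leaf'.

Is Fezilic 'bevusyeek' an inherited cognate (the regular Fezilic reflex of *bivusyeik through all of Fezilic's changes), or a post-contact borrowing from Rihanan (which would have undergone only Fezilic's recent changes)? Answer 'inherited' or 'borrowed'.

If inherited, *bivusyeik would pass through all of Fezilic's changes:
Fezilic: *bivusyeik
  bivusyeik (rule 1 does not apply)
  bivusyeik → bivuszeik   [unconditioned shift]
  bivuszeik → vivuszeik   [unconditioned shift]
  vivuszeik (rule 4 does not apply)
  vivuszeik → vevuszeek   [vowel merger]
  vevuszeek (rule 6 does not apply)
  giving Fezilic vevuszeek.
If borrowed from Rihanan 'bivusyeik' after the early changes, it would undergo only the recent ones:
  rule 4 (pre-nasal raising): no change (bivusyeik)
  rule 5 (vowel merger): bivusyeik → bevusyeek
  rule 6 (vowel merger): no change (bevusyeek)
  ⇒ as a loan: bevusyeek
Fezilic 'bevusyeek' matches the loan outcome 'bevusyeek', not the inherited 'vevuszeek' — it skipped the early Fezilic changes, so it was borrowed from Rihanan.

borrowed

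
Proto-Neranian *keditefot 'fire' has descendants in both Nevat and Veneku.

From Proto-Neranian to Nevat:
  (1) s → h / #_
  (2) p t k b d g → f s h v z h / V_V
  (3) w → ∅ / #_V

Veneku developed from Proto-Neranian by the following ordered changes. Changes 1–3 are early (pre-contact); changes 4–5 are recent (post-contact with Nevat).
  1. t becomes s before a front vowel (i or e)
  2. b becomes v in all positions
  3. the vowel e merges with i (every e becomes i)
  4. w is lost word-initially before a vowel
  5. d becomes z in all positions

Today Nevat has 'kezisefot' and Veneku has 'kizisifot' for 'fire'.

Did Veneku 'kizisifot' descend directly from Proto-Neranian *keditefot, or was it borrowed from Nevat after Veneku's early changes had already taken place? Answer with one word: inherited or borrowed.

If inherited, *keditefot would pass through all of Veneku's changes:
Veneku: *keditefot > kedisefot > kidisifot > kizisifot  (by palatalisation, vowel merger, unconditioned shift)
If borrowed from Nevat 'kezisefot' after the early changes, it would undergo only the recent ones:
  rule 4 (glide loss): no change (kezisefot)
  rule 5 (unconditioned shift): no change (kezisefot)
  ⇒ as a loan: kezisefot
Veneku 'kizisifot' matches the inherited outcome exactly, so it is an inherited cognate, not a loan.

inherited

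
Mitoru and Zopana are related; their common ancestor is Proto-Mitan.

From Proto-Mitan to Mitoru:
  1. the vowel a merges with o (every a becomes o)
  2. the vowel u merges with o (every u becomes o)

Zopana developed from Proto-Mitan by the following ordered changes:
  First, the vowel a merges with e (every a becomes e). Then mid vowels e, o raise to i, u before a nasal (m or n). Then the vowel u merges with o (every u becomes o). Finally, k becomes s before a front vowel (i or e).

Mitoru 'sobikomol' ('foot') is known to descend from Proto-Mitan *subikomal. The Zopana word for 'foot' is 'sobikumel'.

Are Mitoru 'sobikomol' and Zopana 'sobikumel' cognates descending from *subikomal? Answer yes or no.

Derive the expected Zopana reflex of *subikomal:
Zopana: *subikomal > subikomel > subikumel > sobikomel  (by vowel merger, pre-nasal raising, vowel merger)
The regular Zopana reflex would be 'sobikomel', but the attested form is 'sobikumel'. The correspondence is irregular, so they are not cognates (the Zopana form has a different source).

no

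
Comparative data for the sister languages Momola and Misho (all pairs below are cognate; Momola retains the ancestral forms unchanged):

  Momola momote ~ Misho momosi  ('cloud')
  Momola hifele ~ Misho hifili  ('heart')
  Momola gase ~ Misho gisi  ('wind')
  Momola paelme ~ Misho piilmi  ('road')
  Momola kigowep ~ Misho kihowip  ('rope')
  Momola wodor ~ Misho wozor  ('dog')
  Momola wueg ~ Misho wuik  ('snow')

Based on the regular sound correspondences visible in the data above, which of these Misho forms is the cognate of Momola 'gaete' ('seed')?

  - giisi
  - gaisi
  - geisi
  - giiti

paelme ~ piilmi — Momola a corresponds to Misho i after a consonant, before a front vowel.
paelme ~ piilmi, wueg ~ wuik — Momola e corresponds to Misho i after a vowel, before a consonant other than r, m, n, p, b, f, v.
momote ~ momosi — Momola t corresponds to Misho s between vowels (before a front vowel).
momote ~ momosi, hifele ~ hifili — Momola e corresponds to Misho i word-finally.
Applying these to Momola 'gaete':
  gaete → giete   (a→i after a consonant, before a front vowel)
  giete → giite   (e→i after a vowel, before a consonant other than r, m, n, p, b, f, v)
  giite → giise   (t→s between vowels (before a front vowel))
  giise → giisi   (e→i word-finally)
So the Misho cognate is 'giisi'.

giisi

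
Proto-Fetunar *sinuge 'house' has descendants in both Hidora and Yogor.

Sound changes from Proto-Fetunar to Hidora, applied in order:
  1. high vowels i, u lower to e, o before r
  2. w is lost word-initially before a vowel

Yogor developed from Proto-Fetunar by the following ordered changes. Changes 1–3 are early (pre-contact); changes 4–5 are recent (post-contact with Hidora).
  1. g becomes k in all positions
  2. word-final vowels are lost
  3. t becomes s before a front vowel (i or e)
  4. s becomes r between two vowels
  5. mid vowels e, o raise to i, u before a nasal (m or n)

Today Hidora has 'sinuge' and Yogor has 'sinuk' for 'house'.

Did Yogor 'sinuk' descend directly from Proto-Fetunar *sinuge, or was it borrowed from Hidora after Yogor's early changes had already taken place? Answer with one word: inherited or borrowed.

If inherited, *sinuge would pass through all of Yogor's changes:
Yogor: start from *sinuge.
  rule 1 (unconditioned shift): sinuge → sinuke
  rule 2 (apocope): sinuke → sinuk
  rule 3: no change — sinuk
  rule 4: no change — sinuk
  rule 5: no change — sinuk
  ⇒ Yogor sinuk
If borrowed from Hidora 'sinuge' after the early changes, it would undergo only the recent ones:
  rule 4 (rhotacism): no change (sinuge)
  rule 5 (pre-nasal raising): no change (sinuge)
  ⇒ as a loan: sinuge
Yogor 'sinuk' matches the inherited outcome exactly, so it is an inherited cognate, not a loan.

inherited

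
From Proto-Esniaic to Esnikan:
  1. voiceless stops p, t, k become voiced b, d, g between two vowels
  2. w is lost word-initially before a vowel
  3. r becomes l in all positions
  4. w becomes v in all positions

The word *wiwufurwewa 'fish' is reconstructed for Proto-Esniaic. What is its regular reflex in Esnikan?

Esnikan: start from *wiwufurwewa.
  rule 1: no change — wiwufurwewa
  rule 2 (glide loss): wiwufurwewa → iwufurwewa
  rule 3 (unconditioned shift): iwufurwewa → iwufulwewa
  rule 4 (unconditioned shift): iwufulwewa → ivufulveva
  ⇒ Esnikan ivufulveva

ivufulveva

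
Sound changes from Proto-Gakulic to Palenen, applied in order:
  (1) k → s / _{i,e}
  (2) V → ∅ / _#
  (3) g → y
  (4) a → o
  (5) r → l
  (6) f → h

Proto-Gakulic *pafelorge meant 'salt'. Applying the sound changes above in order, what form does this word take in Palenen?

poheloly

Palenen: start from *pafelorge.
  rule 1: no change — pafelorge
  rule 2 (apocope): pafelorge → pafelorg
  rule 3 (unconditioned shift): pafelorg → pafelory
  rule 4 (vowel merger): pafelory → pofelory
  rule 5 (unconditioned shift): pofelory → pofeloly
  rule 6 (unconditioned shift): pofeloly → poheloly
  ⇒ Palenen poheloly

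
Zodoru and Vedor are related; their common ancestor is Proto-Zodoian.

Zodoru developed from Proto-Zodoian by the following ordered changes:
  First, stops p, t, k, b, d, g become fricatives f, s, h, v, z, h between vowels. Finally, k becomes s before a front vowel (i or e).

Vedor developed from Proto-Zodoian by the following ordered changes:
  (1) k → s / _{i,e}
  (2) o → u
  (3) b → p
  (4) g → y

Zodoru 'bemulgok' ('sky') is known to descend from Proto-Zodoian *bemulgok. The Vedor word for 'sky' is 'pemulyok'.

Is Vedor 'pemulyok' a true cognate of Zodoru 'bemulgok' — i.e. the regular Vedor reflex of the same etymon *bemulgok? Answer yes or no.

no

Derive the expected Vedor reflex of *bemulgok:
Vedor: *bemulgok
  bemulgok (rule 1 does not apply)
  bemulgok → bemulguk   [vowel merger]
  bemulguk → pemulguk   [unconditioned shift]
  pemulguk → pemulyuk   [unconditioned shift]
  giving Vedor pemulyuk.
The regular Vedor reflex would be 'pemulyuk', but the attested form is 'pemulyok'. The correspondence is irregular, so they are not cognates (the Vedor form has a different source).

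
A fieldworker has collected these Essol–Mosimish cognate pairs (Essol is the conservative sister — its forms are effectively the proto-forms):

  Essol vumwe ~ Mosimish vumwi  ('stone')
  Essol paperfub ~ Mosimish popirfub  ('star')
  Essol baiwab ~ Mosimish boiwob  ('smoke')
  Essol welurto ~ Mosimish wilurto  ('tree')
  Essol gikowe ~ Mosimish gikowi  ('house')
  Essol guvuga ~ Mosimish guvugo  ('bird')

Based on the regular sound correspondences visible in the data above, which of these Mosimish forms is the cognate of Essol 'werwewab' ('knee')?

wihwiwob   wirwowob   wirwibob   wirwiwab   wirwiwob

paperfub ~ popirfub — Essol e corresponds to Mosimish i after a consonant, before r.
welurto ~ wilurto — Essol e corresponds to Mosimish i after a consonant, before a consonant other than r, m, n, p, b, f, v.
baiwab ~ boiwob — Essol a corresponds to Mosimish o after a consonant, before a labial obstruent.
Applying these to Essol 'werwewab':
  werwewab → wirwewab   (e→i after a consonant, before r)
  wirwewab → wirwiwab   (e→i after a consonant, before a consonant other than r, m, n, p, b, f, v)
  wirwiwab → wirwiwob   (a→o after a consonant, before a labial obstruent)
So the Mosimish cognate is 'wirwiwob'.

wirwiwob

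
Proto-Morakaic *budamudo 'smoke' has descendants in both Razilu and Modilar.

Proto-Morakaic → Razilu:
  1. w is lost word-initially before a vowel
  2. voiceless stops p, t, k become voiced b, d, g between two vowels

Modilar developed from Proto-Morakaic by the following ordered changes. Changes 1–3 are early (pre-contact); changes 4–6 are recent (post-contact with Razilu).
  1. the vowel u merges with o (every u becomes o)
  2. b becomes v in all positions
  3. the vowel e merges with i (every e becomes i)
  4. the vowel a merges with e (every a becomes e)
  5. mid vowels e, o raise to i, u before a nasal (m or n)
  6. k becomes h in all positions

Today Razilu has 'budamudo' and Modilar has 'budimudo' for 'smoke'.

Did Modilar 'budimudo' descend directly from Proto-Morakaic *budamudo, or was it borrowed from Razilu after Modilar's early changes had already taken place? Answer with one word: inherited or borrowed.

borrowed

If inherited, *budamudo would pass through all of Modilar's changes:
Modilar: *budamudo > bodamodo > vodamodo > vodemodo > vodimodo  (by vowel merger, unconditioned shift, vowel merger, pre-nasal raising)
If borrowed from Razilu 'budamudo' after the early changes, it would undergo only the recent ones:
  rule 4 (vowel merger): budamudo → budemudo
  rule 5 (pre-nasal raising): budemudo → budimudo
  rule 6 (unconditioned shift): no change (budimudo)
  ⇒ as a loan: budimudo
Modilar 'budimudo' matches the loan outcome 'budimudo', not the inherited 'vodimodo' — it skipped the early Modilar changes, so it was borrowed from Razilu.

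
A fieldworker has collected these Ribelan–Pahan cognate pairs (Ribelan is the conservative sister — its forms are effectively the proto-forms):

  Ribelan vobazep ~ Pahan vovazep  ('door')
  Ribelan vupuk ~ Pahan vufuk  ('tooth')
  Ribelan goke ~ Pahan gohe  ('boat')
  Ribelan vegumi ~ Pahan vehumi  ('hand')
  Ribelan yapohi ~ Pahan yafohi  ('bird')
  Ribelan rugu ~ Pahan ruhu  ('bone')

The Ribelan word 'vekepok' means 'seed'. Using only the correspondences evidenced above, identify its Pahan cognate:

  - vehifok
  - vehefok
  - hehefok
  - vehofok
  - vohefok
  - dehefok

goke ~ gohe — Ribelan k corresponds to Pahan h between vowels (before a front vowel).
yapohi ~ yafohi — Ribelan p corresponds to Pahan f between vowels (before a back vowel).
Applying these to Ribelan 'vekepok':
  vekepok → vehepok   (k→h between vowels (before a front vowel))
  vehepok → vehefok   (p→f between vowels (before a back vowel))
So the Pahan cognate is 'vehefok'.

vehefok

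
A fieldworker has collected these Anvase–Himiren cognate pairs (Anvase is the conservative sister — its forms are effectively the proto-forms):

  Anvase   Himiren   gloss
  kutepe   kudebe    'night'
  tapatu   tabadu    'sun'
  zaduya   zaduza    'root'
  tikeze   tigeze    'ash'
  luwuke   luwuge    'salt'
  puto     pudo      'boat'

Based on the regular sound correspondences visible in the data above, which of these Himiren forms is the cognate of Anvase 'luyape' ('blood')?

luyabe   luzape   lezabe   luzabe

luzabe

zaduya ~ zaduza — Anvase y corresponds to Himiren z between vowels (before a back vowel).
kutepe ~ kudebe — Anvase p corresponds to Himiren b between vowels (before a front vowel).
Applying these to Anvase 'luyape':
  luyape → luzape   (y→z between vowels (before a back vowel))
  luzape → luzabe   (p→b between vowels (before a front vowel))
So the Himiren cognate is 'luzabe'.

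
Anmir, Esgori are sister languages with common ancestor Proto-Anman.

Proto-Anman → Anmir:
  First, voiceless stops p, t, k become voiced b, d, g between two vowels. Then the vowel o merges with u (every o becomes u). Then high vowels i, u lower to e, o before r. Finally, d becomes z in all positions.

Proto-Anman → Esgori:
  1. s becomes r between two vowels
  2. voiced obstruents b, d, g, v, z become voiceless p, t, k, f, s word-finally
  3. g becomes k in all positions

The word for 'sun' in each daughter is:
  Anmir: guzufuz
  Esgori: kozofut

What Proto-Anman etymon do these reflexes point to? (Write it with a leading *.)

Position 7: Anmir has z, Esgori has t. Taking the neighbouring segments as reconstructed: Anmir z could go back to *d or *z; Esgori t could go back to *t or *d — the one source consistent with every daughter is *d.
Position 2: Anmir has u, Esgori has o. Esgori preserves o here (none of its changes turn any other segment into o), so the proto-segment is *o.
Verify the candidate proto-form against each daughter:
Anmir: start from *gozofud.
  rule 1: no change — gozofud
  rule 2 (vowel merger): gozofud → guzufud
  rule 3: no change — guzufud
  rule 4 (unconditioned shift): guzufud → guzufuz
  ⇒ Anmir guzufuz
Esgori: *gozofud > gozofut > kozofut  (by final devoicing, unconditioned shift)
Only *gozofud yields all of Anmir guzufuz, Esgori kozofut.

*gozofud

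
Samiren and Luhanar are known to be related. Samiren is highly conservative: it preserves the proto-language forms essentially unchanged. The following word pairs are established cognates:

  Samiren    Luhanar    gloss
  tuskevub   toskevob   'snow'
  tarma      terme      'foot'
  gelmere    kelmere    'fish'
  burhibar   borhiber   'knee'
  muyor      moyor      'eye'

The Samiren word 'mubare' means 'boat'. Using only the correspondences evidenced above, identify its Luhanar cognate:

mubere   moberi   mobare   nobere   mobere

mobere

tuskevub ~ toskevob — Samiren u corresponds to Luhanar o after a consonant, before a labial obstruent.
tarma ~ terme, burhibar ~ borhiber — Samiren a corresponds to Luhanar e after a consonant, before r.
Applying these to Samiren 'mubare':
  mubare → mobare   (u→o after a consonant, before a labial obstruent)
  mobare → mobere   (a→e after a consonant, before r)
So the Luhanar cognate is 'mobere'.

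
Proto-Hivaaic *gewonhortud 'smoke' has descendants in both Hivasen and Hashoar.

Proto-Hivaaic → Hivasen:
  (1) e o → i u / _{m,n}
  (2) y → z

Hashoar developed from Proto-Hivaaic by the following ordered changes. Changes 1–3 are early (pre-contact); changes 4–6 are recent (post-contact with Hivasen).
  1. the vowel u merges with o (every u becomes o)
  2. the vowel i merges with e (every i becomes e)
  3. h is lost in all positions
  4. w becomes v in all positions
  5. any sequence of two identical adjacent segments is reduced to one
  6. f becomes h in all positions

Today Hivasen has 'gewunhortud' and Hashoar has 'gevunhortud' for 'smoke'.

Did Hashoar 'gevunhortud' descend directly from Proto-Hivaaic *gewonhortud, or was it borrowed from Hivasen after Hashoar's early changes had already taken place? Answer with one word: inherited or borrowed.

If inherited, *gewonhortud would pass through all of Hashoar's changes:
Hashoar: start from *gewonhortud.
  rule 1 (vowel merger): gewonhortud → gewonhortod
  rule 2: no change — gewonhortod
  rule 3 (h-loss): gewonhortod → gewonortod
  rule 4 (unconditioned shift): gewonortod → gevonortod
  rule 5: no change — gevonortod
  rule 6: no change — gevonortod
  ⇒ Hashoar gevonortod
If borrowed from Hivasen 'gewunhortud' after the early changes, it would undergo only the recent ones:
  rule 4 (unconditioned shift): gewunhortud → gevunhortud
  rule 5 (degemination): no change (gevunhortud)
  rule 6 (unconditioned shift): no change (gevunhortud)
  ⇒ as a loan: gevunhortud
Hashoar 'gevunhortud' matches the loan outcome 'gevunhortud', not the inherited 'gevonortod' — it skipped the early Hashoar changes, so it was borrowed from Hivasen.

borrowed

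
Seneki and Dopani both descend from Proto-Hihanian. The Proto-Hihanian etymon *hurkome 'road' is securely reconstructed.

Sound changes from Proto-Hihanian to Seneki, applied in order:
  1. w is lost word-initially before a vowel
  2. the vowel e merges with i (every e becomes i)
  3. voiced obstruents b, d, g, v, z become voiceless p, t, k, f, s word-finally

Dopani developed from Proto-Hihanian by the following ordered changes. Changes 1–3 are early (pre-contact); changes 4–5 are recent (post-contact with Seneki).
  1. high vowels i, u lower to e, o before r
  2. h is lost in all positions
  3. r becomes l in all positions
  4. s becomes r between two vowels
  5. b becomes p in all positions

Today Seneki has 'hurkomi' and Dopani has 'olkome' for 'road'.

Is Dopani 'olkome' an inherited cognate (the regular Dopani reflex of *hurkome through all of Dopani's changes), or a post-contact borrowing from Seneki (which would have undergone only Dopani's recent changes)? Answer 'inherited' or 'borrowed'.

If inherited, *hurkome would pass through all of Dopani's changes:
Dopani: *hurkome > horkome > orkome > olkome  (by pre-rhotic lowering, h-loss, unconditioned shift)
If borrowed from Seneki 'hurkomi' after the early changes, it would undergo only the recent ones:
  rule 4 (rhotacism): no change (hurkomi)
  rule 5 (unconditioned shift): no change (hurkomi)
  ⇒ as a loan: hurkomi
Dopani 'olkome' matches the inherited outcome exactly, so it is an inherited cognate, not a loan.

inherited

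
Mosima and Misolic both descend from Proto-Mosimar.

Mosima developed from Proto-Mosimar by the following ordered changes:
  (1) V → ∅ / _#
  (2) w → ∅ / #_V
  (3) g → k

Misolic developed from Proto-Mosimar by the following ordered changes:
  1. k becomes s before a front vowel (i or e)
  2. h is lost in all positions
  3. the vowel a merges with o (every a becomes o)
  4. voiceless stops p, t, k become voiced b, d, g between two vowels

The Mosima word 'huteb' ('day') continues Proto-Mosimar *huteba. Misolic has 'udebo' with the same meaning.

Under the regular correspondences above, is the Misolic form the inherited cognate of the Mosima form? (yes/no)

yes

Derive the expected Misolic reflex of *huteba:
Misolic: *huteba > uteba > utebo > udebo  (by h-loss, vowel merger, intervocalic voicing)
Misolic 'udebo' matches the regular reflex exactly, so the pair is cognate.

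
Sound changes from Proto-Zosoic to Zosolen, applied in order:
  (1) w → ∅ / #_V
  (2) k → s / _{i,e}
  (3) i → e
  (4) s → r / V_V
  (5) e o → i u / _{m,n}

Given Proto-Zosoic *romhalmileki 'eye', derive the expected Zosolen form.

Zosolen: *romhalmileki > romhalmilesi > romhalmelese > romhalmelere > rumhalmelere  (by palatalisation, vowel merger, rhotacism, pre-nasal raising)

rumhalmelere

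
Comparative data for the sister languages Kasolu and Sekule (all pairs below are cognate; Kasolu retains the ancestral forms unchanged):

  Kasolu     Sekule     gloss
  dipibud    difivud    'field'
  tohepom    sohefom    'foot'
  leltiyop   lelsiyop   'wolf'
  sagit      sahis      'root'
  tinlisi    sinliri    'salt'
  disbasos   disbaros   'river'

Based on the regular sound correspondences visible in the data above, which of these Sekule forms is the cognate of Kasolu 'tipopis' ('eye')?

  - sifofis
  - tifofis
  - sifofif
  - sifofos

sifofis

tinlisi ~ sinliri — Kasolu t corresponds to Sekule s word-initially before a front vowel.
tohepom ~ sohefom — Kasolu p corresponds to Sekule f between vowels (before a back vowel).
dipibud ~ difivud — Kasolu p corresponds to Sekule f between vowels (before a front vowel).
Applying these to Kasolu 'tipopis':
  tipopis → sipopis   (t→s word-initially before a front vowel)
  sipopis → sifopis   (p→f between vowels (before a back vowel))
  sifopis → sifofis   (p→f between vowels (before a front vowel))
So the Sekule cognate is 'sifofis'.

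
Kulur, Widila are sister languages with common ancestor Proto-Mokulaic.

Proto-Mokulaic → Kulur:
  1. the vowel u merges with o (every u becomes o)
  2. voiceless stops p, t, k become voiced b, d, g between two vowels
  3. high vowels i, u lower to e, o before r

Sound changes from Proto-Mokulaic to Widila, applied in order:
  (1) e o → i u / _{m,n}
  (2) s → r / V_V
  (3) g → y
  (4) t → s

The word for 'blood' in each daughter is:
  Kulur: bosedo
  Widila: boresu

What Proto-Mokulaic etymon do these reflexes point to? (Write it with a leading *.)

*bosetu

Position 6: Kulur has o, Widila has u. Taking the neighbouring segments as reconstructed: Kulur o could go back to *o or *u; Widila u can only go back to *u — the one source consistent with every daughter is *u.
Position 3: Kulur has s, Widila has r. Kulur preserves s here (none of its changes turn any other segment into s), so the proto-segment is *s.
Position 5: Kulur has d, Widila has s. Taking the neighbouring segments as reconstructed: Kulur d could go back to *t or *d; Widila s can only go back to *t — the one source consistent with every daughter is *t.
Continuing position by position gives *bosetu; check it forward:
Kulur: start from *bosetu.
  rule 1 (vowel merger): bosetu → boseto
  rule 2 (intervocalic voicing): boseto → bosedo
  rule 3: no change — bosedo
  ⇒ Kulur bosedo
Widila: start from *bosetu.
  rule 1: no change — bosetu
  rule 2 (rhotacism): bosetu → boretu
  rule 3: no change — boretu
  rule 4 (unconditioned shift): boretu → boresu
  ⇒ Widila boresu
No other proto-form is consistent with every reflex, so the reconstruction is *bosetu.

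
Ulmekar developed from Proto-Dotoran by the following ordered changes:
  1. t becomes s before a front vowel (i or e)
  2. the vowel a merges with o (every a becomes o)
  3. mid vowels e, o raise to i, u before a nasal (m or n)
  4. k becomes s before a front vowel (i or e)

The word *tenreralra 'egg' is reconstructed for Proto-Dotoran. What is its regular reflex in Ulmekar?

sinrerolro

Ulmekar: *tenreralra > senreralra > senrerolro > sinrerolro  (by palatalisation, vowel merger, pre-nasal raising)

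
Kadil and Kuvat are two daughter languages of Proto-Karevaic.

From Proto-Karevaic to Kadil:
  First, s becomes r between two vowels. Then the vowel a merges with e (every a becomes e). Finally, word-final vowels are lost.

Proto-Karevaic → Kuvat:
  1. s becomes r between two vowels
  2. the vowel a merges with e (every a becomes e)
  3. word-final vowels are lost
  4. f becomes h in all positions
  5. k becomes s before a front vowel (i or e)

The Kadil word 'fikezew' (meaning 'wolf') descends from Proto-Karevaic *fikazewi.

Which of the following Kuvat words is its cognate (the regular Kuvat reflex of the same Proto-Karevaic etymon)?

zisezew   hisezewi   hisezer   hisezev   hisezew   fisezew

Kuvat: start from *fikazewi.
  rule 1: no change — fikazewi
  rule 2 (vowel merger): fikazewi → fikezewi
  rule 3 (apocope): fikezewi → fikezew
  rule 4 (unconditioned shift): fikezew → hikezew
  rule 5 (palatalisation): hikezew → hisezew
  ⇒ Kuvat hisezew
Only 'hisezew' matches the regular Kuvat development of *fikazewi.

hisezew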